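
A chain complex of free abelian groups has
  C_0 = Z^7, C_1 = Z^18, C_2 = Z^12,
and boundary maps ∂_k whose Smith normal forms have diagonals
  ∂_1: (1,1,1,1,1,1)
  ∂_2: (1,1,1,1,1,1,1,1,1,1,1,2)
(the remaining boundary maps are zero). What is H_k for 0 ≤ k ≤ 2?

H_0: b_0 = 7 − 0 − 6 = 1; torsion from ∂_1 factors > 1: none. So H_0 = Z.
H_1: b_1 = 18 − 6 − 12 = 0; torsion from ∂_2 factors > 1: [2]. So H_1 = Z/2.
H_2: b_2 = 12 − 12 − 0 = 0; torsion from ∂_3 factors > 1: none. So H_2 = 0.

H_0 = Z,  H_1 = Z/2,  H_2 = 0.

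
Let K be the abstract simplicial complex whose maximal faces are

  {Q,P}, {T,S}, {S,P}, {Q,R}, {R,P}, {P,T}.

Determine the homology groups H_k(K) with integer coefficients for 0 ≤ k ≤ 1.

Take the total order P < Q < R < S < T on the vertex set. Then K (dimension 1) consists of the simplices:

  0-simplices (5): P, Q, R, S, T
  1-simplices (6): PQ, PR, PS, PT, QR, ST

so the chain groups are C_0 ≅ Z^5, C_1 ≅ Z^6.

Boundary ∂_1: C_1 → C_0 maps an edge to its endpoints' difference, ∂[p,q] = q − p. For instance
  ∂PS = S − P.
This gives a 5×6 integer matrix of rank 4; reducing to Smith normal form yields diagonal entries (1,1,1,1).

Reading off H_k = ker ∂_k / im ∂_{k+1}:

  H_0: rank C_0 − rank ∂_1 = 5 − 4 = 1, and the invariant factors of ∂_1 are all 1, so H_0 ≅ Z.
  H_1: rank ker ∂_1 − rank ∂_2 = (6 − 4) − 0 = 2, and there is no ∂_2, so H_1 ≅ Z^2.

H_0 = Z,  H_1 = Z^2.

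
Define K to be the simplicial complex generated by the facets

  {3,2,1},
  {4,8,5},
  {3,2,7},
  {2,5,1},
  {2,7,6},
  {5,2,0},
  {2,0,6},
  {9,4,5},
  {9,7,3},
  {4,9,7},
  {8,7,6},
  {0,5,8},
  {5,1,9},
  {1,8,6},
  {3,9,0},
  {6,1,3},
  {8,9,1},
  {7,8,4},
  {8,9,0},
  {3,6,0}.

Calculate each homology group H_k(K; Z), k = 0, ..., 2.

H_0 ≅ Z,  H_1 ≅ Z ⊕ Z/2Z,  H_2 = 0.

Fix the vertex order 0 < 1 < 2 < 3 < 4 < 5 < 6 < 7 < 8 < 9 and write every simplex with vertices in increasing order. Then dim K = 2 and the simplices of K are:

  0-simplices (10): [0], [1], [2], [3], [4], [5], [6], [7], [8], [9]
  1-simplices (30): (30 of them)
  2-simplices (20): (20 of them)

so the chain groups are C_0 ≅ Z^10, C_1 ≅ Z^30, C_2 ≅ Z^20.

Boundary ∂_1: C_1 → C_0 sends each edge [p,q] (with p < q) to q − p. For instance
  ∂[1,8] = [8] − [1].
The 10×30 boundary matrix has rank 9 and Smith normal form diag(1,1,1,1,1,1,1,1,1).

The boundary map ∂_2: C_2 → C_1 sends each 2-simplex [p,q,r] to [q,r] − [p,r] + [p,q]. For instance
  ∂[1,5,9] = [5,9] − [1,9] + [1,5],
  ∂[0,3,9] = [3,9] − [0,9] + [0,3].
The 30×20 boundary matrix has rank 20 and Smith normal form diag(1,1,1,1,1,1,1,1,1,1,1,1,1,1,1,1,1,1,1,2).

Computing H_k = (kernel of ∂_k) / (image of ∂_{k+1}):

  H_0: rank C_0 − rank ∂_1 = 10 − 9 = 1, and the invariant factors of ∂_1 are all 1, so H_0 = Z.
  H_1: rank ker ∂_1 − rank ∂_2 = (30 − 9) − 20 = 1, and ∂_2 has invariant factor 2 > 1, so H_1 = Z ⊕ Z/2Z.
  H_2: rank ker ∂_2 − rank ∂_3 = (20 − 20) − 0 = 0, and there is no ∂_3, so H_2 = 0.

(K is a triangulation of the Klein bottle.)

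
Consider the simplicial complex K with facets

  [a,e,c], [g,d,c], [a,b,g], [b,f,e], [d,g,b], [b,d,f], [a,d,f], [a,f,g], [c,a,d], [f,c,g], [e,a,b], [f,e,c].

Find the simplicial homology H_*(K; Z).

H_0 ≅ Z,  H_1 ≅ Z/2,  H_2 = 0.

We work with the vertex ordering a < b < c < d < e < f < g. The simplices of K, each written with vertices in increasing order, are:

  0-simplices (7): a, b, c, d, e, f, g
  1-simplices (18): ab, ac, ad, ae, af, ag, bd, be, bf, bg, cd, ce, cf, cg, df, dg, ef, fg
  2-simplices (12): abe, abg, acd, ace, adf, afg, bdf, bdg, bef, cdg, cef, cfg

so the chain groups are C_0 ≅ Z^7, C_1 ≅ Z^18, C_2 ≅ Z^12.

Boundary ∂_1: C_1 → C_0 sends each edge [p,q] (with p < q) to q − p. For instance
  ∂cd = d − c.
The resulting 7×18 matrix has rank 6, and its Smith normal form has invariant factors (1,1,1,1,1,1).

The boundary map ∂_2: C_2 → C_1 maps a triangle to the signed sum of its edges. For instance
  ∂adf = df − af + ad,
  ∂cdg = dg − cg + cd.
This gives a 18×12 integer matrix of rank 12; reducing to Smith normal form yields diagonal entries (1,1,1,1,1,1,1,1,1,1,1,2).

Reading off H_k = ker ∂_k / im ∂_{k+1}:

  H_0: rank C_0 − rank ∂_1 = 7 − 6 = 1, and the invariant factors of ∂_1 are all 1, so H_0 = Z.
  H_1: rank ker ∂_1 − rank ∂_2 = (18 − 6) − 12 = 0, and ∂_2 has invariant factor 2 > 1, so H_1 = Z/2.
  H_2: rank ker ∂_2 − rank ∂_3 = (12 − 12) − 0 = 0, and there is no ∂_3, so H_2 = 0.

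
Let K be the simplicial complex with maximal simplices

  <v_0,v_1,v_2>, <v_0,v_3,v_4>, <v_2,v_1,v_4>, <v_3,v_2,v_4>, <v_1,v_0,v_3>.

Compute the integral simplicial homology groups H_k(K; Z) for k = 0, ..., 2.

Take the total order v_0 < v_1 < v_2 < v_3 < v_4 on the vertex set. Then K (dimension 2) consists of the simplices:

  0-simplices (5): [v_0], [v_1], [v_2], [v_3], [v_4]
  1-simplices (10): [v_0,v_1], [v_0,v_2], [v_0,v_3], [v_0,v_4], [v_1,v_2], [v_1,v_3], [v_1,v_4], [v_2,v_3], [v_2,v_4], [v_3,v_4]
  2-simplices (5): [v_0,v_1,v_2], [v_0,v_1,v_3], [v_0,v_3,v_4], [v_1,v_2,v_4], [v_2,v_3,v_4]

giving chain groups C_0 ≅ Z^5, C_1 ≅ Z^10, C_2 ≅ Z^5.

The boundary map ∂_1: C_1 → C_0 maps an edge to its endpoints' difference, ∂[p,q] = q − p.
This gives a 5×10 integer matrix of rank 4; reducing to Smith normal form yields diagonal entries (1,1,1,1).

The boundary map ∂_2: C_2 → C_1 sends each 2-simplex [p,q,r] to [q,r] − [p,r] + [p,q]. For instance
  ∂[v_1,v_2,v_4] = [v_2,v_4] − [v_1,v_4] + [v_1,v_2],
  ∂[v_0,v_1,v_3] = [v_1,v_3] − [v_0,v_3] + [v_0,v_1].
This gives a 10×5 integer matrix of rank 5; reducing to Smith normal form yields diagonal entries (1,1,1,1,1).

From H_k ≅ ker(∂_k) / im(∂_{k+1}) we obtain:

  H_0: rank C_0 − rank ∂_1 = 5 − 4 = 1, and the invariant factors of ∂_1 are all 1, so H_0 ≅ Z.
  H_1: rank ker ∂_1 − rank ∂_2 = (10 − 4) − 5 = 1, and the invariant factors of ∂_2 are all 1, so H_1 ≅ Z.
  H_2: rank ker ∂_2 − rank ∂_3 = (5 − 5) − 0 = 0, and there is no ∂_3, so H_2 ≅ 0.

H_0 ≅ Z,  H_1 ≅ Z,  H_2 = 0.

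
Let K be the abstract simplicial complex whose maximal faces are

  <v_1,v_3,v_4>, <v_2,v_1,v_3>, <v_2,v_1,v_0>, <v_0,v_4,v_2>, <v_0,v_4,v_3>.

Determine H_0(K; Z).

H_0 = Z.

K has 5 vertices, 10 edges, 5 triangles.
rank ∂_0 = 0, rank ∂_1 = 4 ⇒ b_0 = 5 − 0 − 4 = 1; all invariant factors of ∂_1 are 1 so no torsion. So H_0 = Z.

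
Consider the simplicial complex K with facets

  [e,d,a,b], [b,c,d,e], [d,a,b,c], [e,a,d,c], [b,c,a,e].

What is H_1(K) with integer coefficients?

K has 5 vertices, 10 edges, 10 triangles, 5 3-simplices.
rank ∂_1 = 4, rank ∂_2 = 6 ⇒ b_1 = 10 − 4 − 6 = 0; all invariant factors of ∂_2 are 1 so no torsion. So H_1 ≅ 0.

H_1 ≅ 0.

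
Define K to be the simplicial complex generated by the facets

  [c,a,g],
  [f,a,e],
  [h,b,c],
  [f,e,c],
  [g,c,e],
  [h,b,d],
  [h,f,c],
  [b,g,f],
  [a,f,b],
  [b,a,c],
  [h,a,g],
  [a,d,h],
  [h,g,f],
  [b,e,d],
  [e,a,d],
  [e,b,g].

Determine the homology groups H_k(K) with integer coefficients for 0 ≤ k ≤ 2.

Fix the vertex order a < b < c < d < e < f < g < h and write every simplex with vertices in increasing order. Then dim K = 2 and the simplices of K are:

  0-simplices (8): a, b, c, d, e, f, g, h
  1-simplices (24): ab, ac, ad, ae, af, ag, ah, bc, bd, be, bf, bg, bh, ce, cf, cg, ch, de, dh, ef, eg, fg, fh, gh
  2-simplices (16): abc, abf, acg, ade, adh, aef, agh, bch, bde, bdh, beg, bfg, cef, ceg, cfh, fgh

giving chain groups C_0 ≅ Z^8, C_1 ≅ Z^24, C_2 ≅ Z^16.

Boundary ∂_1: C_1 → C_0 sends each edge [p,q] (with p < q) to q − p.
The 8×24 boundary matrix has rank 7 and Smith normal form diag(1,1,1,1,1,1,1).

The boundary map ∂_2: C_2 → C_1 maps a triangle to the signed sum of its edges. For instance
  ∂ceg = eg − cg + ce,
  ∂aef = ef − af + ae.
As a 24×16 matrix over Z this has rank 15, with invariant factors (1,1,1,1,1,1,1,1,1,1,1,1,1,1,1).

From H_k ≅ ker(∂_k) / im(∂_{k+1}) we obtain:

  H_0: rank C_0 − rank ∂_1 = 8 − 7 = 1, and the invariant factors of ∂_1 are all 1, so H_0 ≅ Z.
  H_1: rank ker ∂_1 − rank ∂_2 = (24 − 7) − 15 = 2, and the invariant factors of ∂_2 are all 1, so H_1 ≅ Z^2.
  H_2: rank ker ∂_2 − rank ∂_3 = (16 − 15) − 0 = 1, and there is no ∂_3, so H_2 ≅ Z.

As a check, the Euler characteristic is 8 − 24 + 16 = 0, which agrees with 1 − 2 + 1 = 0.

H_0 ≅ Z,  H_1 ≅ Z^2,  H_2 ≅ Z.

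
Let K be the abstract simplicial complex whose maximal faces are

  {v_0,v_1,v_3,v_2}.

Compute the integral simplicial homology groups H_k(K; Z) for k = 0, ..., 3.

H_0 ≅ Z,  H_1 = 0,  H_2 = 0,  H_3 = 0.

Order the vertices as v_0 < v_1 < v_2 < v_3. Listing each simplex with vertices in this order, K has dimension 3 with simplices:

  0-simplices (4): [v_0], [v_1], [v_2], [v_3]
  1-simplices (6): [v_0,v_1], [v_0,v_2], [v_0,v_3], [v_1,v_2], [v_1,v_3], [v_2,v_3]
  2-simplices (4): [v_0,v_1,v_2], [v_0,v_1,v_3], [v_0,v_2,v_3], [v_1,v_2,v_3]
  3-simplices (1): [v_0,v_1,v_2,v_3]

so the chain groups are C_0 ≅ Z^4, C_1 ≅ Z^6, C_2 ≅ Z^4, C_3 ≅ Z^1.

∂_1: C_1 → C_0 sends each edge [p,q] (with p < q) to q − p. For instance
  ∂[v_0,v_1] = [v_1] − [v_0].
The 4×6 boundary matrix has rank 3 and Smith normal form diag(1,1,1).

∂_2: C_2 → C_1 acts by ∂[p,q,r] = [q,r] − [p,r] + [p,q]. For instance
  ∂[v_0,v_1,v_3] = [v_1,v_3] − [v_0,v_3] + [v_0,v_1],
  ∂[v_1,v_2,v_3] = [v_2,v_3] − [v_1,v_3] + [v_1,v_2].
The resulting 6×4 matrix has rank 3, and its Smith normal form has invariant factors (1,1,1).

∂_3: C_3 → C_2 sends each 3-simplex σ to the alternating sum Σ_i (−1)^i (σ with its i-th vertex removed). For instance
  ∂[v_0,v_1,v_2,v_3] = [v_1,v_2,v_3] − [v_0,v_2,v_3] + [v_0,v_1,v_3] − [v_0,v_1,v_2].
As a 4×1 matrix over Z this has rank 1, with invariant factors (1).

Now H_k = ker ∂_k / im ∂_{k+1}, so:

  H_0: rank C_0 − rank ∂_1 = 4 − 3 = 1, and the invariant factors of ∂_1 are all 1, so H_0 ≅ Z.
  H_1: rank ker ∂_1 − rank ∂_2 = (6 − 3) − 3 = 0, and the invariant factors of ∂_2 are all 1, so H_1 ≅ 0.
  H_2: rank ker ∂_2 − rank ∂_3 = (4 − 3) − 1 = 0, and the invariant factors of ∂_3 are all 1, so H_2 ≅ 0.
  H_3: rank ker ∂_3 − rank ∂_4 = (1 − 1) − 0 = 0, and there is no ∂_4, so H_3 ≅ 0.

As a check, the Euler characteristic is 4 − 6 + 4 − 1 = 1, which agrees with 1 − 0 + 0 − 0 = 1.
(K is a triangulation of the 3-simplex.)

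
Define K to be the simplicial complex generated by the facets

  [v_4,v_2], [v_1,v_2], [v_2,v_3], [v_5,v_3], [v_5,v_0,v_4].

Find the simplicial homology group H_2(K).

H_2 = 0.

Fix the vertex order v_0 < v_1 < v_2 < v_3 < v_4 < v_5 and write every simplex with vertices in increasing order. Then dim K = 2 and the simplices of K are:

  0-simplices (6): [v_0], [v_1], [v_2], [v_3], [v_4], [v_5]
  1-simplices (7): [v_0,v_4], [v_0,v_5], [v_1,v_2], [v_2,v_3], [v_2,v_4], [v_3,v_5], [v_4,v_5]
  2-simplices (1): [v_0,v_4,v_5]

giving chain groups C_0 ≅ Z^6, C_1 ≅ Z^7, C_2 ≅ Z^1.

∂_1: C_1 → C_0 is given by ∂[p,q] = [q] − [p]. For instance
  ∂[v_4,v_5] = [v_5] − [v_4].
This gives a 6×7 integer matrix of rank 5; reducing to Smith normal form yields diagonal entries (1,1,1,1,1).

The boundary map ∂_2: C_2 → C_1 maps a triangle to the signed sum of its edges. For instance
  ∂[v_0,v_4,v_5] = [v_4,v_5] − [v_0,v_5] + [v_0,v_4].
The 7×1 boundary matrix has rank 1 and Smith normal form diag(1).

From H_k ≅ ker(∂_k) / im(∂_{k+1}) we obtain:

  H_2: rank ker ∂_2 − rank ∂_3 = (1 − 1) − 0 = 0, and there is no ∂_3, so H_2 = 0.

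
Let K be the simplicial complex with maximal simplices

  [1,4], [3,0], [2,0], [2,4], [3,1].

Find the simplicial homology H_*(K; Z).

Order the vertices as 0 < 1 < 2 < 3 < 4. Listing each simplex with vertices in this order, K has dimension 1 with simplices:

  0-simplices (5): [0], [1], [2], [3], [4]
  1-simplices (5): [0,2], [0,3], [1,3], [1,4], [2,4]

giving chain groups C_0 ≅ Z^5, C_1 ≅ Z^5.

The boundary map ∂_1: C_1 → C_0 maps an edge to its endpoints' difference, ∂[p,q] = q − p.
The 5×5 boundary matrix has rank 4 and Smith normal form diag(1,1,1,1).

Computing H_k = (kernel of ∂_k) / (image of ∂_{k+1}):

  H_0: rank C_0 − rank ∂_1 = 5 − 4 = 1, and the invariant factors of ∂_1 are all 1, so H_0 ≅ Z.
  H_1: rank ker ∂_1 − rank ∂_2 = (5 − 4) − 0 = 1, and there is no ∂_2, so H_1 ≅ Z.

H_0 = Z,  H_1 = Z.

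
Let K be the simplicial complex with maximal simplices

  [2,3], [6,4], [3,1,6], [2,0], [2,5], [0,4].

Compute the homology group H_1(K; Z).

We work with the vertex ordering 0 < 1 < 2 < 3 < 4 < 5 < 6. The simplices of K, each written with vertices in increasing order, are:

  0-simplices (7): [0], [1], [2], [3], [4], [5], [6]
  1-simplices (8): [0,2], [0,4], [1,3], [1,6], [2,3], [2,5], [3,6], [4,6]
  2-simplices (1): [1,3,6]

Hence C_0 ≅ Z^7, C_1 ≅ Z^8, C_2 ≅ Z^1.

∂_1: C_1 → C_0 is given by ∂[p,q] = [q] − [p]. For instance
  ∂[2,3] = [3] − [2].
The resulting 7×8 matrix has rank 6, and its Smith normal form has invariant factors (1,1,1,1,1,1).

Boundary ∂_2: C_2 → C_1 sends each 2-simplex [p,q,r] to [q,r] − [p,r] + [p,q]. For instance
  ∂[1,3,6] = [3,6] − [1,6] + [1,3].
As a 8×1 matrix over Z this has rank 1, with invariant factors (1).

Computing H_k = (kernel of ∂_k) / (image of ∂_{k+1}):

  H_1: rank ker ∂_1 − rank ∂_2 = (8 − 6) − 1 = 1, and the invariant factors of ∂_2 are all 1, so H_1 ≅ Z.

H_1 = Z.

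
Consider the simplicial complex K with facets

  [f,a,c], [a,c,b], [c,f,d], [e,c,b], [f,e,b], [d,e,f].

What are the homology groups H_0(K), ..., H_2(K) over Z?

H_0 = Z,  H_1 = Z,  H_2 = 0.

We work with the vertex ordering a < b < c < d < e < f. The simplices of K, each written with vertices in increasing order, are:

  0-simplices (6): a, b, c, d, e, f
  1-simplices (12): ab, ac, af, bc, be, bf, cd, ce, cf, de, df, ef
  2-simplices (6): abc, acf, bce, bef, cdf, def

so the chain groups are C_0 ≅ Z^6, C_1 ≅ Z^12, C_2 ≅ Z^6.

∂_1: C_1 → C_0 sends each edge [p,q] (with p < q) to q − p. For instance
  ∂df = f − d.
The 6×12 boundary matrix has rank 5 and Smith normal form diag(1,1,1,1,1).

Boundary ∂_2: C_2 → C_1 maps a triangle to the signed sum of its edges. For instance
  ∂bce = ce − be + bc,
  ∂cdf = df − cf + cd.
The 12×6 boundary matrix has rank 6 and Smith normal form diag(1,1,1,1,1,1).

From H_k ≅ ker(∂_k) / im(∂_{k+1}) we obtain:

  H_0: rank C_0 − rank ∂_1 = 6 − 5 = 1, and the invariant factors of ∂_1 are all 1, so H_0 = Z.
  H_1: rank ker ∂_1 − rank ∂_2 = (12 − 5) − 6 = 1, and the invariant factors of ∂_2 are all 1, so H_1 = Z.
  H_2: rank ker ∂_2 − rank ∂_3 = (6 − 6) − 0 = 0, and there is no ∂_3, so H_2 = 0.

(K is a triangulation of the cylinder S^1 x I.)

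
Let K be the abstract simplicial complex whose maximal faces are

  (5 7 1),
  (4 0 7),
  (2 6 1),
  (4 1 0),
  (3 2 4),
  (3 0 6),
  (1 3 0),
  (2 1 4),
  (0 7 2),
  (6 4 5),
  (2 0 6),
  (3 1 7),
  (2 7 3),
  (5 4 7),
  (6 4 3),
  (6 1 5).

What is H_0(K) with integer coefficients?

H_0 ≅ Z.

Take the total order 0 < 1 < 2 < 3 < 4 < 5 < 6 < 7 on the vertex set. Then K (dimension 2) consists of the simplices:

  0-simplices (8): [0], [1], [2], [3], [4], [5], [6], [7]
  1-simplices (24): (24 of them)
  2-simplices (16): [0,1,3], [0,1,4], [0,2,6], [0,2,7], [0,3,6], [0,4,7], [1,2,4], [1,2,6], [1,3,7], [1,5,6], [1,5,7], [2,3,4], [2,3,7], [3,4,6], [4,5,6], [4,5,7]

giving chain groups C_0 ≅ Z^8, C_1 ≅ Z^24, C_2 ≅ Z^16.

Boundary ∂_1: C_1 → C_0 maps an edge to its endpoints' difference, ∂[p,q] = q − p. For instance
  ∂[0,4] = [4] − [0].
As a 8×24 matrix over Z this has rank 7, with invariant factors (1,1,1,1,1,1,1).

∂_2: C_2 → C_1 maps a triangle to the signed sum of its edges. For instance
  ∂[0,1,3] = [1,3] − [0,3] + [0,1],
  ∂[3,4,6] = [4,6] − [3,6] + [3,4].
As a 24×16 matrix over Z this has rank 15, with invariant factors (1,1,1,1,1,1,1,1,1,1,1,1,1,1,1).

From H_k ≅ ker(∂_k) / im(∂_{k+1}) we obtain:

  H_0: rank C_0 − rank ∂_1 = 8 − 7 = 1, and the invariant factors of ∂_1 are all 1, so H_0 ≅ Z.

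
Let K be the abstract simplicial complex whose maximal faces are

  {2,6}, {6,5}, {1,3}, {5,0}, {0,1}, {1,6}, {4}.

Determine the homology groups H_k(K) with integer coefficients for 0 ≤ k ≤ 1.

H_0 = Z^2,  H_1 = Z.

Take the total order 0 < 1 < 2 < 3 < 4 < 5 < 6 on the vertex set. Then K (dimension 1) consists of the simplices:

  0-simplices (7): [0], [1], [2], [3], [4], [5], [6]
  1-simplices (6): [0,1], [0,5], [1,3], [1,6], [2,6], [5,6]

Hence C_0 ≅ Z^7, C_1 ≅ Z^6.

The boundary map ∂_1: C_1 → C_0 sends each edge [p,q] (with p < q) to q − p.
As a 7×6 matrix over Z this has rank 5, with invariant factors (1,1,1,1,1).

From H_k ≅ ker(∂_k) / im(∂_{k+1}) we obtain:

  H_0: rank C_0 − rank ∂_1 = 7 − 5 = 2, and the invariant factors of ∂_1 are all 1, so H_0 ≅ Z^2.
  H_1: rank ker ∂_1 − rank ∂_2 = (6 − 5) − 0 = 1, and there is no ∂_2, so H_1 ≅ Z.

As a check, the Euler characteristic is 7 − 6 = 1, which agrees with 2 − 1 = 1.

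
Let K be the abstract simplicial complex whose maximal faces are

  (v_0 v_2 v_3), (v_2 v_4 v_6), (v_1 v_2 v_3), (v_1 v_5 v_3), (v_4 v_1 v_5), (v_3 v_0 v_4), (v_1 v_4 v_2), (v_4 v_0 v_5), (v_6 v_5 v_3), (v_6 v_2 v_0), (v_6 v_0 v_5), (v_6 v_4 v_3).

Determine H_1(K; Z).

H_1 ≅ Z_2.

Order the vertices as v_0 < v_1 < v_2 < v_3 < v_4 < v_5 < v_6. Listing each simplex with vertices in this order, K has dimension 2 with simplices:

  0-simplices (7): [v_0], [v_1], [v_2], [v_3], [v_4], [v_5], [v_6]
  1-simplices (18): (18 of them)
  2-simplices (12): (12 of them)

so the chain groups are C_0 ≅ Z^7, C_1 ≅ Z^18, C_2 ≅ Z^12.

∂_1: C_1 → C_0 sends each edge [p,q] (with p < q) to q − p. For instance
  ∂[v_1,v_3] = [v_3] − [v_1].
The resulting 7×18 matrix has rank 6, and its Smith normal form has invariant factors (1,1,1,1,1,1).

Boundary ∂_2: C_2 → C_1 sends each 2-simplex [p,q,r] to [q,r] − [p,r] + [p,q]. For instance
  ∂[v_1,v_3,v_5] = [v_3,v_5] − [v_1,v_5] + [v_1,v_3],
  ∂[v_3,v_4,v_6] = [v_4,v_6] − [v_3,v_6] + [v_3,v_4].
This gives a 18×12 integer matrix of rank 12; reducing to Smith normal form yields diagonal entries (1,1,1,1,1,1,1,1,1,1,1,2).

From H_k ≅ ker(∂_k) / im(∂_{k+1}) we obtain:

  H_1: rank ker ∂_1 − rank ∂_2 = (18 − 6) − 12 = 0, and ∂_2 has invariant factor 2 > 1, so H_1 = Z_2.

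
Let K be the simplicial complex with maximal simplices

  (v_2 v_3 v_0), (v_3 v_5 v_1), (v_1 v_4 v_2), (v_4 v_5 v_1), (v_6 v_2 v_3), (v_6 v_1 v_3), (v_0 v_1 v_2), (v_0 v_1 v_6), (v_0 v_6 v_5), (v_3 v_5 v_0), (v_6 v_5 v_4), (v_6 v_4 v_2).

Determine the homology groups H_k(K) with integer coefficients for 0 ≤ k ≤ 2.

Take the total order v_0 < v_1 < v_2 < v_3 < v_4 < v_5 < v_6 on the vertex set. Then K (dimension 2) consists of the simplices:

  0-simplices (7): [v_0], [v_1], [v_2], [v_3], [v_4], [v_5], [v_6]
  1-simplices (18): (18 of them)
  2-simplices (12): (12 of them)

Hence C_0 ≅ Z^7, C_1 ≅ Z^18, C_2 ≅ Z^12.

∂_1: C_1 → C_0 sends each edge [p,q] (with p < q) to q − p.
This gives a 7×18 integer matrix of rank 6; reducing to Smith normal form yields diagonal entries (1,1,1,1,1,1).

∂_2: C_2 → C_1 maps a triangle to the signed sum of its edges. For instance
  ∂[v_2,v_3,v_6] = [v_3,v_6] − [v_2,v_6] + [v_2,v_3],
  ∂[v_0,v_5,v_6] = [v_5,v_6] − [v_0,v_6] + [v_0,v_5].
As a 18×12 matrix over Z this has rank 12, with invariant factors (1,1,1,1,1,1,1,1,1,1,1,2).

Reading off H_k = ker ∂_k / im ∂_{k+1}:

  H_0: rank C_0 − rank ∂_1 = 7 − 6 = 1, and the invariant factors of ∂_1 are all 1, so H_0 ≅ Z.
  H_1: rank ker ∂_1 − rank ∂_2 = (18 − 6) − 12 = 0, and ∂_2 has invariant factor 2 > 1, so H_1 ≅ Z/2Z.
  H_2: rank ker ∂_2 − rank ∂_3 = (12 − 12) − 0 = 0, and there is no ∂_3, so H_2 ≅ 0.

H_0 ≅ Z,  H_1 ≅ Z/2Z,  H_2 = 0.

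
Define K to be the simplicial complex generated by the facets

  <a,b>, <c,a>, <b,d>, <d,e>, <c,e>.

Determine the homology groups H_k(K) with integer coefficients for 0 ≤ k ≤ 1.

H_0 ≅ Z,  H_1 ≅ Z.

Take the total order a < b < c < d < e on the vertex set. Then K (dimension 1) consists of the simplices:

  0-simplices (5): a, b, c, d, e
  1-simplices (5): ab, ac, bd, ce, de

Hence C_0 ≅ Z^5, C_1 ≅ Z^5.

∂_1: C_1 → C_0 sends each edge [p,q] (with p < q) to q − p. For instance
  ∂de = e − d.
The resulting 5×5 matrix has rank 4, and its Smith normal form has invariant factors (1,1,1,1).

Now H_k = ker ∂_k / im ∂_{k+1}, so:

  H_0: rank C_0 − rank ∂_1 = 5 − 4 = 1, and the invariant factors of ∂_1 are all 1, so H_0 = Z.
  H_1: rank ker ∂_1 − rank ∂_2 = (5 − 4) − 0 = 1, and there is no ∂_2, so H_1 = Z.

As a check, the Euler characteristic is 5 − 5 = 0, which agrees with 1 − 1 = 0.
(K is a triangulation of the circle S^1.)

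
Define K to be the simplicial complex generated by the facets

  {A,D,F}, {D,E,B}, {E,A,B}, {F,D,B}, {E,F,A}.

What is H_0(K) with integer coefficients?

H_0 = Z.

Order the vertices as A < B < D < E < F. Listing each simplex with vertices in this order, K has dimension 2 with simplices:

  0-simplices (5): A, B, D, E, F
  1-simplices (10): AB, AD, AE, AF, BD, BE, BF, DE, DF, EF
  2-simplices (5): ABE, ADF, AEF, BDE, BDF

so the chain groups are C_0 ≅ Z^5, C_1 ≅ Z^10, C_2 ≅ Z^5.

∂_1: C_1 → C_0 is given by ∂[p,q] = [q] − [p]. For instance
  ∂AE = E − A.
The resulting 5×10 matrix has rank 4, and its Smith normal form has invariant factors (1,1,1,1).

Boundary ∂_2: C_2 → C_1 sends each 2-simplex [p,q,r] to [q,r] − [p,r] + [p,q]. For instance
  ∂ADF = DF − AF + AD,
  ∂BDE = DE − BE + BD.
This gives a 10×5 integer matrix of rank 5; reducing to Smith normal form yields diagonal entries (1,1,1,1,1).

From H_k ≅ ker(∂_k) / im(∂_{k+1}) we obtain:

  H_0: rank C_0 − rank ∂_1 = 5 − 4 = 1, and the invariant factors of ∂_1 are all 1, so H_0 ≅ Z.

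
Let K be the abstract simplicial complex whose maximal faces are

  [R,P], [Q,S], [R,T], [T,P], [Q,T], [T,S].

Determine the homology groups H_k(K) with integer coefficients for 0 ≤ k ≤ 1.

Fix the vertex order P < Q < R < S < T and write every simplex with vertices in increasing order. Then dim K = 1 and the simplices of K are:

  0-simplices (5): P, Q, R, S, T
  1-simplices (6): PR, PT, QS, QT, RT, ST

Hence C_0 ≅ Z^5, C_1 ≅ Z^6.

∂_1: C_1 → C_0 sends each edge [p,q] (with p < q) to q − p. For instance
  ∂RT = T − R.
This gives a 5×6 integer matrix of rank 4; reducing to Smith normal form yields diagonal entries (1,1,1,1).

Computing H_k = (kernel of ∂_k) / (image of ∂_{k+1}):

  H_0: rank C_0 − rank ∂_1 = 5 − 4 = 1, and the invariant factors of ∂_1 are all 1, so H_0 ≅ Z.
  H_1: rank ker ∂_1 − rank ∂_2 = (6 − 4) − 0 = 2, and there is no ∂_2, so H_1 ≅ Z^2.

H_0 = Z,  H_1 = Z^2.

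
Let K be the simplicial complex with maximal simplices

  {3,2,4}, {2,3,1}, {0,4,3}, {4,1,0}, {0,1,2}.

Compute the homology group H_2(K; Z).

Order the vertices as 0 < 1 < 2 < 3 < 4. Listing each simplex with vertices in this order, K has dimension 2 with simplices:

  0-simplices (5): [0], [1], [2], [3], [4]
  1-simplices (10): [0,1], [0,2], [0,3], [0,4], [1,2], [1,3], [1,4], [2,3], [2,4], [3,4]
  2-simplices (5): [0,1,2], [0,1,4], [0,3,4], [1,2,3], [2,3,4]

so the chain groups are C_0 ≅ Z^5, C_1 ≅ Z^10, C_2 ≅ Z^5.

∂_1: C_1 → C_0 maps an edge to its endpoints' difference, ∂[p,q] = q − p. For instance
  ∂[1,3] = [3] − [1].
The resulting 5×10 matrix has rank 4, and its Smith normal form has invariant factors (1,1,1,1).

The boundary map ∂_2: C_2 → C_1 maps a triangle to the signed sum of its edges. For instance
  ∂[0,3,4] = [3,4] − [0,4] + [0,3],
  ∂[2,3,4] = [3,4] − [2,4] + [2,3].
The resulting 10×5 matrix has rank 5, and its Smith normal form has invariant factors (1,1,1,1,1).

Computing H_k = (kernel of ∂_k) / (image of ∂_{k+1}):

  H_2: rank ker ∂_2 − rank ∂_3 = (5 − 5) − 0 = 0, and there is no ∂_3, so H_2 ≅ 0.

(K is a triangulation of the Möbius band.)

H_2 ≅ 0.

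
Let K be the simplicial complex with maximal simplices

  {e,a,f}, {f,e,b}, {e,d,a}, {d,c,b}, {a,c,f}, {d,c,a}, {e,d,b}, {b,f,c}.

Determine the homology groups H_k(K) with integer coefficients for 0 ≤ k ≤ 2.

H_0 ≅ Z,  H_1 = 0,  H_2 ≅ Z.

Take the total order a < b < c < d < e < f on the vertex set. Then K (dimension 2) consists of the simplices:

  0-simplices (6): a, b, c, d, e, f
  1-simplices (12): ac, ad, ae, af, bc, bd, be, bf, cd, cf, de, ef
  2-simplices (8): acd, acf, ade, aef, bcd, bcf, bde, bef

Hence C_0 ≅ Z^6, C_1 ≅ Z^12, C_2 ≅ Z^8.

∂_1: C_1 → C_0 maps an edge to its endpoints' difference, ∂[p,q] = q − p. For instance
  ∂ad = d − a.
As a 6×12 matrix over Z this has rank 5, with invariant factors (1,1,1,1,1).

∂_2: C_2 → C_1 sends each 2-simplex [p,q,r] to [q,r] − [p,r] + [p,q]. For instance
  ∂ade = de − ae + ad,
  ∂acf = cf − af + ac.
The 12×8 boundary matrix has rank 7 and Smith normal form diag(1,1,1,1,1,1,1).

Now H_k = ker ∂_k / im ∂_{k+1}, so:

  H_0: rank C_0 − rank ∂_1 = 6 − 5 = 1, and the invariant factors of ∂_1 are all 1, so H_0 = Z.
  H_1: rank ker ∂_1 − rank ∂_2 = (12 − 5) − 7 = 0, and the invariant factors of ∂_2 are all 1, so H_1 = 0.
  H_2: rank ker ∂_2 − rank ∂_3 = (8 − 7) − 0 = 1, and there is no ∂_3, so H_2 = Z.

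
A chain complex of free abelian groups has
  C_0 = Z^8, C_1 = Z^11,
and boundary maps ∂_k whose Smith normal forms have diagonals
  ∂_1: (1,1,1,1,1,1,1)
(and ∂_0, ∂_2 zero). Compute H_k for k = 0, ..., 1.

H_0 ≅ Z,  H_1 ≅ Z^4.

H_0: b_0 = 8 − 0 − 7 = 1; torsion from ∂_1 factors > 1: none. So H_0 ≅ Z.
H_1: b_1 = 11 − 7 − 0 = 4; torsion from ∂_2 factors > 1: none. So H_1 ≅ Z^4.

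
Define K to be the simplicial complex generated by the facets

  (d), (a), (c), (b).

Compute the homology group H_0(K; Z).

H_0 = Z^4.

K has 4 vertices.
rank ∂_0 = 0, rank ∂_1 = 0 ⇒ b_0 = 4 − 0 − 0 = 4. So H_0 = Z^4.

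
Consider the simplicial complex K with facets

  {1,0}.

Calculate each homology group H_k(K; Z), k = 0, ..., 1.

We work with the vertex ordering 0 < 1. The simplices of K, each written with vertices in increasing order, are:

  0-simplices (2): [0], [1]
  1-simplices (1): [0,1]

giving chain groups C_0 ≅ Z^2, C_1 ≅ Z^1.

Boundary ∂_1: C_1 → C_0 maps an edge to its endpoints' difference, ∂[p,q] = q − p. For instance
  ∂[0,1] = [1] − [0].
As a 2×1 matrix over Z this has rank 1, with invariant factors (1).

Reading off H_k = ker ∂_k / im ∂_{k+1}:

  H_0: rank C_0 − rank ∂_1 = 2 − 1 = 1, and the invariant factors of ∂_1 are all 1, so H_0 = Z.
  H_1: rank ker ∂_1 − rank ∂_2 = (1 − 1) − 0 = 0, and there is no ∂_2, so H_1 = 0.

As a check, the Euler characteristic is 2 − 1 = 1, which agrees with 1 − 0 = 1.

H_0 = Z,  H_1 = 0.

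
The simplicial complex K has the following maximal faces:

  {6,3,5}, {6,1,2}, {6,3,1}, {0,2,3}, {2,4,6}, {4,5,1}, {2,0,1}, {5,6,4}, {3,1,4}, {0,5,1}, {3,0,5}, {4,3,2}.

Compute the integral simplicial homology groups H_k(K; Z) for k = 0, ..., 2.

Order the vertices as 0 < 1 < 2 < 3 < 4 < 5 < 6. Listing each simplex with vertices in this order, K has dimension 2 with simplices:

  0-simplices (7): [0], [1], [2], [3], [4], [5], [6]
  1-simplices (18): [0,1], [0,2], [0,3], [0,5], [1,2], [1,3], [1,4], [1,5], [1,6], [2,3], [2,4], [2,6], [3,4], [3,5], [3,6], [4,5], [4,6], [5,6]
  2-simplices (12): [0,1,2], [0,1,5], [0,2,3], [0,3,5], [1,2,6], [1,3,4], [1,3,6], [1,4,5], [2,3,4], [2,4,6], [3,5,6], [4,5,6]

so the chain groups are C_0 ≅ Z^7, C_1 ≅ Z^18, C_2 ≅ Z^12.

∂_1: C_1 → C_0 is given by ∂[p,q] = [q] − [p].
As a 7×18 matrix over Z this has rank 6, with invariant factors (1,1,1,1,1,1).

∂_2: C_2 → C_1 maps a triangle to the signed sum of its edges. For instance
  ∂[1,4,5] = [4,5] − [1,5] + [1,4],
  ∂[0,1,5] = [1,5] − [0,5] + [0,1].
The resulting 18×12 matrix has rank 12, and its Smith normal form has invariant factors (1,1,1,1,1,1,1,1,1,1,1,2).

Reading off H_k = ker ∂_k / im ∂_{k+1}:

  H_0: rank C_0 − rank ∂_1 = 7 − 6 = 1, and the invariant factors of ∂_1 are all 1, so H_0 ≅ Z.
  H_1: rank ker ∂_1 − rank ∂_2 = (18 − 6) − 12 = 0, and ∂_2 has invariant factor 2 > 1, so H_1 ≅ Z/2Z.
  H_2: rank ker ∂_2 − rank ∂_3 = (12 − 12) − 0 = 0, and there is no ∂_3, so H_2 ≅ 0.

(K is a triangulation of the real projective plane RP^2.)

H_0 ≅ Z,  H_1 ≅ Z/2Z,  H_2 = 0.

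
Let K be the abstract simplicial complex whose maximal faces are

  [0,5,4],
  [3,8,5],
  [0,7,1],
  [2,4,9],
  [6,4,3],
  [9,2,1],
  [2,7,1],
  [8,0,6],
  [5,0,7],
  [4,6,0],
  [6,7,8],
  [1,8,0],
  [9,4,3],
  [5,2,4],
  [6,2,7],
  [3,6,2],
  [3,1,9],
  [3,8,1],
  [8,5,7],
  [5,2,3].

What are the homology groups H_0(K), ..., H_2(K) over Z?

Order the vertices as 0 < 1 < 2 < 3 < 4 < 5 < 6 < 7 < 8 < 9. Listing each simplex with vertices in this order, K has dimension 2 with simplices:

  0-simplices (10): [0], [1], [2], [3], [4], [5], [6], [7], [8], [9]
  1-simplices (30): (30 of them)
  2-simplices (20): (20 of them)

so the chain groups are C_0 ≅ Z^10, C_1 ≅ Z^30, C_2 ≅ Z^20.

Boundary ∂_1: C_1 → C_0 maps an edge to its endpoints' difference, ∂[p,q] = q − p.
The resulting 10×30 matrix has rank 9, and its Smith normal form has invariant factors (1,1,1,1,1,1,1,1,1).

∂_2: C_2 → C_1 maps a triangle to the signed sum of its edges. For instance
  ∂[0,1,7] = [1,7] − [0,7] + [0,1],
  ∂[1,3,8] = [3,8] − [1,8] + [1,3].
This gives a 30×20 integer matrix of rank 20; reducing to Smith normal form yields diagonal entries (1,1,1,1,1,1,1,1,1,1,1,1,1,1,1,1,1,1,1,2).

Computing H_k = (kernel of ∂_k) / (image of ∂_{k+1}):

  H_0: rank C_0 − rank ∂_1 = 10 − 9 = 1, and the invariant factors of ∂_1 are all 1, so H_0 ≅ Z.
  H_1: rank ker ∂_1 − rank ∂_2 = (30 − 9) − 20 = 1, and ∂_2 has invariant factor 2 > 1, so H_1 ≅ Z × Z/2.
  H_2: rank ker ∂_2 − rank ∂_3 = (20 − 20) − 0 = 0, and there is no ∂_3, so H_2 ≅ 0.

As a check, the Euler characteristic is 10 − 30 + 20 = 0, which agrees with 1 − 1 + 0 = 0.

H_0 ≅ Z,  H_1 ≅ Z × Z/2,  H_2 = 0.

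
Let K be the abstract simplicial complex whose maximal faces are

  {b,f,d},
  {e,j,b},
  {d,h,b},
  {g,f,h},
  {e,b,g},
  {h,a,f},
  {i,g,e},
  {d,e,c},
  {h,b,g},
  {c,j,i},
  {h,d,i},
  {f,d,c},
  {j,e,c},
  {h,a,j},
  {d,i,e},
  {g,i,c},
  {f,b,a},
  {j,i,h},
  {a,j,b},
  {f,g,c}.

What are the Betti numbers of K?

b_0 = 1, b_1 = 1, b_2 = 0.

We work with the vertex ordering a < b < c < d < e < f < g < h < i < j. The simplices of K, each written with vertices in increasing order, are:

  0-simplices (10): a, b, c, d, e, f, g, h, i, j
  1-simplices (30): ab, af, ah, aj, bd, be, bf, bg, bh, bj, cd, ce, cf, cg, ci, cj, de, df, dh, di, eg, ei, ej, fg, fh, gh, gi, hi, hj, ij
  2-simplices (20): abf, abj, afh, ahj, bdf, bdh, beg, bej, bgh, cde, cdf, cej, cfg, cgi, cij, dei, dhi, egi, fgh, hij

giving chain groups C_0 ≅ Z^10, C_1 ≅ Z^30, C_2 ≅ Z^20.

The boundary map ∂_1: C_1 → C_0 is given by ∂[p,q] = [q] − [p].
The resulting 10×30 matrix has rank 9, and its Smith normal form has invariant factors (1,1,1,1,1,1,1,1,1).

∂_2: C_2 → C_1 sends each 2-simplex [p,q,r] to [q,r] − [p,r] + [p,q]. For instance
  ∂hij = ij − hj + hi,
  ∂bej = ej − bj + be.
The 30×20 boundary matrix has rank 20 and Smith normal form diag(1,1,1,1,1,1,1,1,1,1,1,1,1,1,1,1,1,1,1,2).

Computing H_k = (kernel of ∂_k) / (image of ∂_{k+1}):

  H_0: rank C_0 − rank ∂_1 = 10 − 9 = 1, and the invariant factors of ∂_1 are all 1, so H_0 = Z.
  H_1: rank ker ∂_1 − rank ∂_2 = (30 − 9) − 20 = 1, and ∂_2 has invariant factor 2 > 1, so H_1 = Z ⊕ Z_2.
  H_2: rank ker ∂_2 − rank ∂_3 = (20 − 20) − 0 = 0, and there is no ∂_3, so H_2 = 0.

Hence the Betti numbers are b_0 = 1, b_1 = 1, b_2 = 0.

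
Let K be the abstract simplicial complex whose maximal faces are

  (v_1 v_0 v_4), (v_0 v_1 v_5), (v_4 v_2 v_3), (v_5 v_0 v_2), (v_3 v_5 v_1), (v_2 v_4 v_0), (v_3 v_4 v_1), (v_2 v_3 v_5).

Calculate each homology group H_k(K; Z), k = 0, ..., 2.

H_0 ≅ Z,  H_1 = 0,  H_2 ≅ Z.

Take the total order v_0 < v_1 < v_2 < v_3 < v_4 < v_5 on the vertex set. Then K (dimension 2) consists of the simplices:

  0-simplices (6): [v_0], [v_1], [v_2], [v_3], [v_4], [v_5]
  1-simplices (12): [v_0,v_1], [v_0,v_2], [v_0,v_4], [v_0,v_5], [v_1,v_3], [v_1,v_4], [v_1,v_5], [v_2,v_3], [v_2,v_4], [v_2,v_5], [v_3,v_4], [v_3,v_5]
  2-simplices (8): [v_0,v_1,v_4], [v_0,v_1,v_5], [v_0,v_2,v_4], [v_0,v_2,v_5], [v_1,v_3,v_4], [v_1,v_3,v_5], [v_2,v_3,v_4], [v_2,v_3,v_5]

so the chain groups are C_0 ≅ Z^6, C_1 ≅ Z^12, C_2 ≅ Z^8.

The boundary map ∂_1: C_1 → C_0 maps an edge to its endpoints' difference, ∂[p,q] = q − p. For instance
  ∂[v_1,v_4] = [v_4] − [v_1].
This gives a 6×12 integer matrix of rank 5; reducing to Smith normal form yields diagonal entries (1,1,1,1,1).

∂_2: C_2 → C_1 maps a triangle to the signed sum of its edges. For instance
  ∂[v_0,v_1,v_5] = [v_1,v_5] − [v_0,v_5] + [v_0,v_1],
  ∂[v_2,v_3,v_4] = [v_3,v_4] − [v_2,v_4] + [v_2,v_3].
This gives a 12×8 integer matrix of rank 7; reducing to Smith normal form yields diagonal entries (1,1,1,1,1,1,1).

Reading off H_k = ker ∂_k / im ∂_{k+1}:

  H_0: rank C_0 − rank ∂_1 = 6 − 5 = 1, and the invariant factors of ∂_1 are all 1, so H_0 ≅ Z.
  H_1: rank ker ∂_1 − rank ∂_2 = (12 − 5) − 7 = 0, and the invariant factors of ∂_2 are all 1, so H_1 ≅ 0.
  H_2: rank ker ∂_2 − rank ∂_3 = (8 − 7) − 0 = 1, and there is no ∂_3, so H_2 ≅ Z.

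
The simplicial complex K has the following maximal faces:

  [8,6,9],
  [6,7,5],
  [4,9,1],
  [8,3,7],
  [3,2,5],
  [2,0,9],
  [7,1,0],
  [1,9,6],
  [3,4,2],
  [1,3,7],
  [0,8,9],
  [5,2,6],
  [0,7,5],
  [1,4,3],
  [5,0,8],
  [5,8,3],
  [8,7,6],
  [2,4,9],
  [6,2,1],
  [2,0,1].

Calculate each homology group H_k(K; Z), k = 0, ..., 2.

H_0 ≅ Z,  H_1 ≅ Z ⊕ Z/2Z,  H_2 = 0.

We work with the vertex ordering 0 < 1 < 2 < 3 < 4 < 5 < 6 < 7 < 8 < 9. The simplices of K, each written with vertices in increasing order, are:

  0-simplices (10): [0], [1], [2], [3], [4], [5], [6], [7], [8], [9]
  1-simplices (30): (30 of them)
  2-simplices (20): (20 of them)

giving chain groups C_0 ≅ Z^10, C_1 ≅ Z^30, C_2 ≅ Z^20.

The boundary map ∂_1: C_1 → C_0 sends each edge [p,q] (with p < q) to q − p. For instance
  ∂[1,4] = [4] − [1].
The 10×30 boundary matrix has rank 9 and Smith normal form diag(1,1,1,1,1,1,1,1,1).

The boundary map ∂_2: C_2 → C_1 sends each 2-simplex [p,q,r] to [q,r] − [p,r] + [p,q]. For instance
  ∂[1,6,9] = [6,9] − [1,9] + [1,6],
  ∂[0,8,9] = [8,9] − [0,9] + [0,8].
This gives a 30×20 integer matrix of rank 20; reducing to Smith normal form yields diagonal entries (1,1,1,1,1,1,1,1,1,1,1,1,1,1,1,1,1,1,1,2).

From H_k ≅ ker(∂_k) / im(∂_{k+1}) we obtain:

  H_0: rank C_0 − rank ∂_1 = 10 − 9 = 1, and the invariant factors of ∂_1 are all 1, so H_0 ≅ Z.
  H_1: rank ker ∂_1 − rank ∂_2 = (30 − 9) − 20 = 1, and ∂_2 has invariant factor 2 > 1, so H_1 ≅ Z ⊕ Z/2Z.
  H_2: rank ker ∂_2 − rank ∂_3 = (20 − 20) − 0 = 0, and there is no ∂_3, so H_2 ≅ 0.

As a check, the Euler characteristic is 10 − 30 + 20 = 0, which agrees with 1 − 1 + 0 = 0.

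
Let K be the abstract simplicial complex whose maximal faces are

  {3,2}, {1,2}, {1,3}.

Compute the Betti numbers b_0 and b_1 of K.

b_0 = 1, b_1 = 1.

Order the vertices as 1 < 2 < 3. Listing each simplex with vertices in this order, K has dimension 1 with simplices:

  0-simplices (3): [1], [2], [3]
  1-simplices (3): [1,2], [1,3], [2,3]

giving chain groups C_0 ≅ Z^3, C_1 ≅ Z^3.

Boundary ∂_1: C_1 → C_0 sends each edge [p,q] (with p < q) to q − p.
This gives a 3×3 integer matrix of rank 2; reducing to Smith normal form yields diagonal entries (1,1).

Reading off H_k = ker ∂_k / im ∂_{k+1}:

  H_0: rank C_0 − rank ∂_1 = 3 − 2 = 1, and the invariant factors of ∂_1 are all 1, so H_0 = Z.
  H_1: rank ker ∂_1 − rank ∂_2 = (3 − 2) − 0 = 1, and there is no ∂_2, so H_1 = Z.

As a check, the Euler characteristic is 3 − 3 = 0, which agrees with 1 − 1 = 0.
(K is a triangulation of the circle S^1.)

Hence the Betti numbers are b_0 = 1, b_1 = 1.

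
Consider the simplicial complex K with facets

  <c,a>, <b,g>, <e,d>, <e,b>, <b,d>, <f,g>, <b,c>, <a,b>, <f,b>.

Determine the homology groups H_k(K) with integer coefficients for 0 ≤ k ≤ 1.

H_0 = Z,  H_1 = Z^3.

Order the vertices as a < b < c < d < e < f < g. Listing each simplex with vertices in this order, K has dimension 1 with simplices:

  0-simplices (7): a, b, c, d, e, f, g
  1-simplices (9): ab, ac, bc, bd, be, bf, bg, de, fg

giving chain groups C_0 ≅ Z^7, C_1 ≅ Z^9.

∂_1: C_1 → C_0 is given by ∂[p,q] = [q] − [p].
As a 7×9 matrix over Z this has rank 6, with invariant factors (1,1,1,1,1,1).

Computing H_k = (kernel of ∂_k) / (image of ∂_{k+1}):

  H_0: rank C_0 − rank ∂_1 = 7 − 6 = 1, and the invariant factors of ∂_1 are all 1, so H_0 = Z.
  H_1: rank ker ∂_1 − rank ∂_2 = (9 − 6) − 0 = 3, and there is no ∂_2, so H_1 = Z^3.

As a check, the Euler characteristic is 7 − 9 = -2, which agrees with 1 − 3 = -2.
(K is a triangulation of a wedge of 3 circles.)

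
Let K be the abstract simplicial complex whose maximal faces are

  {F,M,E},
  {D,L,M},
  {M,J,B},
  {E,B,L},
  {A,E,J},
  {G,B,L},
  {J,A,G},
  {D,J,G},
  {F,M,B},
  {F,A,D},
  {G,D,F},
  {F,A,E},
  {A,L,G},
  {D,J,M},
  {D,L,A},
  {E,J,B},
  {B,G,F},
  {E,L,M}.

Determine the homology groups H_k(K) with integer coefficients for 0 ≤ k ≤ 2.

H_0 ≅ Z,  H_1 ≅ Z ⊕ Z/2,  H_2 = 0.

Take the total order A < B < D < E < F < G < J < L < M on the vertex set. Then K (dimension 2) consists of the simplices:

  0-simplices (9): A, B, D, E, F, G, J, L, M
  1-simplices (27): AD, AE, AF, AG, AJ, AL, BE, BF, BG, BJ, BL, BM, DF, DG, DJ, DL, DM, EF, EJ, EL, EM, FG, FM, GJ, GL, JM, LM
  2-simplices (18): ADF, ADL, AEF, AEJ, AGJ, AGL, BEJ, BEL, BFG, BFM, BGL, BJM, DFG, DGJ, DJM, DLM, EFM, ELM

giving chain groups C_0 ≅ Z^9, C_1 ≅ Z^27, C_2 ≅ Z^18.

The boundary map ∂_1: C_1 → C_0 sends each edge [p,q] (with p < q) to q − p. For instance
  ∂EF = F − E.
As a 9×27 matrix over Z this has rank 8, with invariant factors (1,1,1,1,1,1,1,1).

Boundary ∂_2: C_2 → C_1 sends each 2-simplex [p,q,r] to [q,r] − [p,r] + [p,q]. For instance
  ∂ADF = DF − AF + AD,
  ∂AGJ = GJ − AJ + AG.
The resulting 27×18 matrix has rank 18, and its Smith normal form has invariant factors (1,1,1,1,1,1,1,1,1,1,1,1,1,1,1,1,1,2).

Now H_k = ker ∂_k / im ∂_{k+1}, so:

  H_0: rank C_0 − rank ∂_1 = 9 − 8 = 1, and the invariant factors of ∂_1 are all 1, so H_0 = Z.
  H_1: rank ker ∂_1 − rank ∂_2 = (27 − 8) − 18 = 1, and ∂_2 has invariant factor 2 > 1, so H_1 = Z ⊕ Z/2.
  H_2: rank ker ∂_2 − rank ∂_3 = (18 − 18) − 0 = 0, and there is no ∂_3, so H_2 = 0.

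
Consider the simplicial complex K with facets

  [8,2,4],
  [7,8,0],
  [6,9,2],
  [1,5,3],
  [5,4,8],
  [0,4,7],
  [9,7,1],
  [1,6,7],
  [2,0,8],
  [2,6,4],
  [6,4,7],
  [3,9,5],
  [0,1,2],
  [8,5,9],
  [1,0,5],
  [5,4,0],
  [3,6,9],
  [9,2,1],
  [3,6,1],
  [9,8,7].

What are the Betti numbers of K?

Fix the vertex order 0 < 1 < 2 < 3 < 4 < 5 < 6 < 7 < 8 < 9 and write every simplex with vertices in increasing order. Then dim K = 2 and the simplices of K are:

  0-simplices (10): [0], [1], [2], [3], [4], [5], [6], [7], [8], [9]
  1-simplices (30): (30 of them)
  2-simplices (20): (20 of them)

so the chain groups are C_0 ≅ Z^10, C_1 ≅ Z^30, C_2 ≅ Z^20.

The boundary map ∂_1: C_1 → C_0 is given by ∂[p,q] = [q] − [p]. For instance
  ∂[0,4] = [4] − [0].
The 10×30 boundary matrix has rank 9 and Smith normal form diag(1,1,1,1,1,1,1,1,1).

The boundary map ∂_2: C_2 → C_1 acts by ∂[p,q,r] = [q,r] − [p,r] + [p,q]. For instance
  ∂[2,4,8] = [4,8] − [2,8] + [2,4],
  ∂[2,6,9] = [6,9] − [2,9] + [2,6].
As a 30×20 matrix over Z this has rank 20, with invariant factors (1,1,1,1,1,1,1,1,1,1,1,1,1,1,1,1,1,1,1,2).

Computing H_k = (kernel of ∂_k) / (image of ∂_{k+1}):

  H_0: rank C_0 − rank ∂_1 = 10 − 9 = 1, and the invariant factors of ∂_1 are all 1, so H_0 = Z.
  H_1: rank ker ∂_1 − rank ∂_2 = (30 − 9) − 20 = 1, and ∂_2 has invariant factor 2 > 1, so H_1 = Z ⊕ Z_2.
  H_2: rank ker ∂_2 − rank ∂_3 = (20 − 20) − 0 = 0, and there is no ∂_3, so H_2 = 0.

(K is a triangulation of the Klein bottle.)

Hence the Betti numbers are b_0 = 1, b_1 = 1, b_2 = 0.

b_0 = 1, b_1 = 1, b_2 = 0.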